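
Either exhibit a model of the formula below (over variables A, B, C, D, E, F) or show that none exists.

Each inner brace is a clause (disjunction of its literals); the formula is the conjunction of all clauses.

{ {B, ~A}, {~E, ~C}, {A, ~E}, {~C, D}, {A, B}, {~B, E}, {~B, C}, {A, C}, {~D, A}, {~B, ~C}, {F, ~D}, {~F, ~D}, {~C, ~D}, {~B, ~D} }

Suppose B = 1.
Unit clause (E) forces E = 1.
Unit clause (~C) forces C = 0.
But (C) is also a unit clause — contradiction.
That branch fails; take B = 0 instead.
Unit clause (~A) forces A = 0.
But (A) is also a unit clause — contradiction.
Neither B = 1 nor B = 0 works.

UNSATISFIABLE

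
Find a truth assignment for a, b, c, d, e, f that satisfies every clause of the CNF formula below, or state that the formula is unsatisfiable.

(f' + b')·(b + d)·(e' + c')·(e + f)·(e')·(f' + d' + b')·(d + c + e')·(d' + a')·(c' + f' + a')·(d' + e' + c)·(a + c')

(e') alone gives e = 0.
(f) alone gives f = 1.
(b') alone gives b = 0.
(d) alone gives d = 1.
(a') alone gives a = 0.
(c') alone gives c = 0.
All clauses are satisfied.

a: 0; b: 0; c: 0; d: 1; e: 0; f: 1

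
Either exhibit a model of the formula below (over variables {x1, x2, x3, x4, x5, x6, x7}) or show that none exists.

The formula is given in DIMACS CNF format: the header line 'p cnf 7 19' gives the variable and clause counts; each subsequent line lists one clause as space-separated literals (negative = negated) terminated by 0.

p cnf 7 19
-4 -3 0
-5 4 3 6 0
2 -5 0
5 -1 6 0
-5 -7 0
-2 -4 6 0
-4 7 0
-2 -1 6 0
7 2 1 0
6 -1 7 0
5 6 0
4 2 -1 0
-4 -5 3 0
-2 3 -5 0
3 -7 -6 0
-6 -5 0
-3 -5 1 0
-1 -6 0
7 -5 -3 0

Branch on x4: set x4 = False.
Branch on x2: set x2 = True.
Branch on x5: set x5 = False.
Unit clause (x6) forces x6 = True.
Unit clause (¬x1) forces x1 = False.
Branch on x3: set x3 = True.
No clause remains; x7 is free.

x1 ↦ False; x2 ↦ True; x3 ↦ True; x4 ↦ False; x5 ↦ False; x6 ↦ True; x7 ↦ True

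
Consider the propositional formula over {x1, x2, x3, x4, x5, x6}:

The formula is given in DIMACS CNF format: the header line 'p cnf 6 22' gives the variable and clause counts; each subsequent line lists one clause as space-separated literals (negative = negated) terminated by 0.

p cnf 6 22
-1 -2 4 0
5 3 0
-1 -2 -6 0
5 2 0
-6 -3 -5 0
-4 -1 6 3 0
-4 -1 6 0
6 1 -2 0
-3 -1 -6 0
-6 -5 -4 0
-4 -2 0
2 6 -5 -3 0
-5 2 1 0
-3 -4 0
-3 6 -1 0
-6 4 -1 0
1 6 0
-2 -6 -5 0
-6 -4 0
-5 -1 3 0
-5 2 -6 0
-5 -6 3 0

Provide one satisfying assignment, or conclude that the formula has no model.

Suppose x5 = False.
From the singleton clause (x3), x3 = True.
From the singleton clause (x2), x2 = True.
From the singleton clause (¬x4), x4 = False.
From the singleton clause (¬x1), x1 = False.
From the singleton clause (x6), x6 = True.
This assignment satisfies each clause.

x1: False, x2: True, x3: True, x4: False, x5: False, x6: True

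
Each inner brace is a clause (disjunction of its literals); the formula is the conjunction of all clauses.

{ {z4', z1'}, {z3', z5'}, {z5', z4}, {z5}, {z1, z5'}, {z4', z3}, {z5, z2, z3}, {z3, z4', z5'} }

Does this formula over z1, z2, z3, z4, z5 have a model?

The clause (z5) is unit, so z5 = 1.
The clause (z3') is unit, so z3 = 0.
The clause (z4) is unit, so z4 = 1.
Now (z4') is unsatisfied and unit — conflict.
No assignment satisfies every clause.

No, unsatisfiable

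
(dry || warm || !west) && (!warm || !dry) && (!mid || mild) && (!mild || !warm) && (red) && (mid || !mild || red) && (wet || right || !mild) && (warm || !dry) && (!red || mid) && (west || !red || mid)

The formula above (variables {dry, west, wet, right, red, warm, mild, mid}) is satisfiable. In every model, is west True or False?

False

Suppose west = true.
(red) alone gives red = true.
(mid) alone gives mid = true.
(mild) alone gives mild = true.
(!warm) alone gives warm = false.
(dry) alone gives dry = true.
But (!dry) is also a unit clause — contradiction.
So every satisfying assignment has west = False.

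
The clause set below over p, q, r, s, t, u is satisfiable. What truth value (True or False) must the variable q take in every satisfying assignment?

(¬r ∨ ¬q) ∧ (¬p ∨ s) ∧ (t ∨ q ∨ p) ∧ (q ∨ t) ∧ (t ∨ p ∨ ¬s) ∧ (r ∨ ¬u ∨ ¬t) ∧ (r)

Suppose q = True.
(¬r) alone gives r = False.
But (r) is also a unit clause — contradiction.
So every satisfying assignment has q = False.

False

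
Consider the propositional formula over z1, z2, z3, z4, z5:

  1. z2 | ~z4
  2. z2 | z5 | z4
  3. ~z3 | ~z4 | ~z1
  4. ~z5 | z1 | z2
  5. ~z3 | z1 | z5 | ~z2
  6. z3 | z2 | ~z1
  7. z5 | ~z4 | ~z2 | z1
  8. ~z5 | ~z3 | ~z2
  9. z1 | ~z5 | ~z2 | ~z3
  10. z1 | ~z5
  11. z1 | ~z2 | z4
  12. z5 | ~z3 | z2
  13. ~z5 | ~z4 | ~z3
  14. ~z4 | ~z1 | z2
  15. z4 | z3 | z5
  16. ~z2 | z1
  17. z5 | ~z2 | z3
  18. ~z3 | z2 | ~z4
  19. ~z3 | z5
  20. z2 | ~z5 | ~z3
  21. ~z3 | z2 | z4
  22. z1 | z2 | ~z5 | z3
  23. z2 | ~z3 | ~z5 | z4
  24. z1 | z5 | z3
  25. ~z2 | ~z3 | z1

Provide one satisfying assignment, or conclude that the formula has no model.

z1: 1; z2: 1; z3: 0; z4: 1; z5: 1

Try z2 = 1.
Unit clause (z1) forces z1 = 1.
Try z3 = 0.
Unit clause (z5) forces z5 = 1.
Every clause is now satisfied; z4 is unconstrained.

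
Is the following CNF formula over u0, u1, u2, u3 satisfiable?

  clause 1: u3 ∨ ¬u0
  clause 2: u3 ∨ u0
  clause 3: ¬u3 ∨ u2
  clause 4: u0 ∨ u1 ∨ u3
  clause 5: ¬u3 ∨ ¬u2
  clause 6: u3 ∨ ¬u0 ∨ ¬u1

No

Suppose u3 = True.
(u2) alone gives u2 = True.
But (¬u2) is also a unit clause — contradiction.
That branch fails; take u3 = False instead.
(¬u0) alone gives u0 = False.
But (u0) is also a unit clause — contradiction.
Neither u3 = True nor u3 = False works.
No assignment satisfies every clause.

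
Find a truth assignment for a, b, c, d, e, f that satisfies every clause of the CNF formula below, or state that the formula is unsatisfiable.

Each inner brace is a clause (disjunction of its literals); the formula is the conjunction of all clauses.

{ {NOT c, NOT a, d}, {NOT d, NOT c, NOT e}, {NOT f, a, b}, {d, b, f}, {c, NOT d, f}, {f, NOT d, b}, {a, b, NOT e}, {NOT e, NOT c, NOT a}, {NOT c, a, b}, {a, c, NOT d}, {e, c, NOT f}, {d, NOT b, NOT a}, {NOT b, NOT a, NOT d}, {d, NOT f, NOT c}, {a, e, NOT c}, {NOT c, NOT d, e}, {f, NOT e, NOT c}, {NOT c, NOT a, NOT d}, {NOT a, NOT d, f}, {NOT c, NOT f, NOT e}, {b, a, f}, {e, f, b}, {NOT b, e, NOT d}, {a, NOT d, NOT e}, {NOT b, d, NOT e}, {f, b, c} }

Try c = false.
Try d = false.
Try b = true.
Unit clause (NOT a) forces a = false.
Unit clause (NOT e) forces e = false.
Unit clause (NOT f) forces f = false.
Every clause now holds.

a ↦ false, b ↦ true, c ↦ false, d ↦ false, e ↦ false, f ↦ false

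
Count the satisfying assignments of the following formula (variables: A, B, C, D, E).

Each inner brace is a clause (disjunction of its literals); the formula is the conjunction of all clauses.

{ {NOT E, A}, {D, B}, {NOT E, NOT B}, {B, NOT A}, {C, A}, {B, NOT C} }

6

There are 2^5 = 32 truth assignments over (A, B, C, D, E).
Split on B. With B = true, the clauses containing B are satisfied and NOT B drops from the rest; 6 of the 2^4 = 16 assignments to the other variables satisfy what remains.
With B = false, by the same count on the reduced clause set, 0 assignments work.
(One model: A=F, B=T, C=T, D=F, E=F.)
Total: 6 + 0 = 6.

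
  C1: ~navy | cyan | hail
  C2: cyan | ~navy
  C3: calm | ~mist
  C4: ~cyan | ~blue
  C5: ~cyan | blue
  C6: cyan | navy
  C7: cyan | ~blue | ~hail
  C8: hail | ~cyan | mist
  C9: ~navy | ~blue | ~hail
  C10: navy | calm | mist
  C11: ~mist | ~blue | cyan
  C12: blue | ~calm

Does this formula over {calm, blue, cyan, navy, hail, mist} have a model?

Suppose cyan = 1.
The clause (~blue) is unit, so blue = 0.
Now (blue) is unsatisfied and unit — conflict.
So cyan must be the other value — set cyan = 0.
The clause (~navy) is unit, so navy = 0.
Now (navy) is unsatisfied and unit — conflict.
Both values of cyan lead to a conflict.
No assignment satisfies every clause.

No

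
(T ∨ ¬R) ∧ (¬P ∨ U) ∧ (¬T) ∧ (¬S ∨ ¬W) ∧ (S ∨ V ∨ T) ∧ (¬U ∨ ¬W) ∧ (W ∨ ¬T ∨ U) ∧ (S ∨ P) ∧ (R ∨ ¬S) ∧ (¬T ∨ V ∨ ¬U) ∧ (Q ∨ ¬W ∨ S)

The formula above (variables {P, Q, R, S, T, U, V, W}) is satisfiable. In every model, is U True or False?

Suppose U = False.
Unit clause (¬P) forces P = False.
Unit clause (¬T) forces T = False.
Unit clause (¬R) forces R = False.
Unit clause (S) forces S = True.
That conflicts with the unit clause (¬S).
So every satisfying assignment has U = True.

True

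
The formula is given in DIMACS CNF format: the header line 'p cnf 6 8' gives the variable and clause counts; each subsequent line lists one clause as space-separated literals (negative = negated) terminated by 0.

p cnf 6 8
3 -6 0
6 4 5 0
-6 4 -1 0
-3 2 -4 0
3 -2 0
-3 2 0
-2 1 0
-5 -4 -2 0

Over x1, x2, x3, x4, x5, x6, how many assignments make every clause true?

There are 2^6 = 64 truth assignments over (x1, x2, x3, x4, x5, x6).
Split on x1. With x1 = True, the clauses containing x1 are satisfied and ¬x1 drops from the rest; 6 of the 2^5 = 32 assignments to the other variables satisfy what remains.
With x1 = False, by the same count on the reduced clause set, 3 assignments work.
Total: 6 + 3 = 9.

9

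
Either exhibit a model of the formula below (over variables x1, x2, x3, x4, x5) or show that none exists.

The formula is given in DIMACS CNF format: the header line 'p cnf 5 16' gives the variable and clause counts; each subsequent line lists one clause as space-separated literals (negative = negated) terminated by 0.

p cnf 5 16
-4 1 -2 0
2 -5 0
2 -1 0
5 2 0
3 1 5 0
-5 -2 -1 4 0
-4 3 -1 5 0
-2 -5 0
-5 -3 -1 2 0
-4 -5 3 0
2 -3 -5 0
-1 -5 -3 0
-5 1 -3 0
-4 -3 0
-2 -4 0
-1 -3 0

x1=False,  x2=True,  x3=True,  x4=False,  x5=False

Try x2 = True.
The clause (¬x5) is unit, so x5 = False.
The clause (¬x4) is unit, so x4 = False.
Try x3 = True.
The clause (¬x1) is unit, so x1 = False.
All clauses are satisfied.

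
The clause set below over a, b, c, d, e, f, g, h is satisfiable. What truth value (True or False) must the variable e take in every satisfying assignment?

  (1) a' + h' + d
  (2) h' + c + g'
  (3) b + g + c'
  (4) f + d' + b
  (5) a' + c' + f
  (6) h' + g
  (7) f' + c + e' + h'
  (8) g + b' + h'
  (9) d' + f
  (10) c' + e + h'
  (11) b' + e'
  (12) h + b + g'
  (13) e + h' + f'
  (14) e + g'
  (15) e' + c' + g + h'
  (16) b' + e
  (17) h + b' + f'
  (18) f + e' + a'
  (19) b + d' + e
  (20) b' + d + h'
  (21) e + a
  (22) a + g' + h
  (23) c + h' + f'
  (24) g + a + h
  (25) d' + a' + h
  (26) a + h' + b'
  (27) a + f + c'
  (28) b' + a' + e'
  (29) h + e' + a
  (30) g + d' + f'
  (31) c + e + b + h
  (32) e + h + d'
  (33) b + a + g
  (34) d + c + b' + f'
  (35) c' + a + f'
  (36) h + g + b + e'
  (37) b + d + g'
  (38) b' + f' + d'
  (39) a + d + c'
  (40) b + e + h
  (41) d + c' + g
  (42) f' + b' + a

Suppose e = 0.
The clause (g') is unit, so g = 0.
The clause (h') is unit, so h = 0.
The clause (b') is unit, so b = 0.
That conflicts with the unit clause (b).
So every satisfying assignment has e = True.

True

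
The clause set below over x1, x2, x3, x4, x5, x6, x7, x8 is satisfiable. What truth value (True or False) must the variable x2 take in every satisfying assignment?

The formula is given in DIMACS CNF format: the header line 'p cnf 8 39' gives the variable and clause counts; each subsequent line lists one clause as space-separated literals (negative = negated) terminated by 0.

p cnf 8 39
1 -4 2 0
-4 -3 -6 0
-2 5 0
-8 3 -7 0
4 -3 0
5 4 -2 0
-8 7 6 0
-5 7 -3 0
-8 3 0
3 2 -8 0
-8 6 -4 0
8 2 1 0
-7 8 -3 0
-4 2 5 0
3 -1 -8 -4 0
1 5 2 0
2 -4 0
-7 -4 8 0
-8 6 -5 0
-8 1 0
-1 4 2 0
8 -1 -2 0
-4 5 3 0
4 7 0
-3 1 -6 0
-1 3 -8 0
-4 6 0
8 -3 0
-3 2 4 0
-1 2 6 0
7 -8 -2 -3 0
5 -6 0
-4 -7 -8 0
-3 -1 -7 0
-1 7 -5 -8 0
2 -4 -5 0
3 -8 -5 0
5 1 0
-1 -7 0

True

Suppose x2 = False.
(¬x4) alone gives x4 = False.
(¬x3) alone gives x3 = False.
(¬x8) alone gives x8 = False.
(x1) alone gives x1 = True.
Now (¬x1) is unsatisfied and unit — conflict.
So every satisfying assignment has x2 = True.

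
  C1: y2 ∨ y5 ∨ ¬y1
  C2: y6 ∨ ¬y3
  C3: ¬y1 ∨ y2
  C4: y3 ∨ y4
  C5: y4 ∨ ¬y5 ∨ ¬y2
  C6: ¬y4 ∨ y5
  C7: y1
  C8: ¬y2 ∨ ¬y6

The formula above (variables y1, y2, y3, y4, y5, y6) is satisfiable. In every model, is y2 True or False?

True

Suppose y2 = False.
(¬y1) alone gives y1 = False.
But (y1) is also a unit clause — contradiction.
So every satisfying assignment has y2 = True.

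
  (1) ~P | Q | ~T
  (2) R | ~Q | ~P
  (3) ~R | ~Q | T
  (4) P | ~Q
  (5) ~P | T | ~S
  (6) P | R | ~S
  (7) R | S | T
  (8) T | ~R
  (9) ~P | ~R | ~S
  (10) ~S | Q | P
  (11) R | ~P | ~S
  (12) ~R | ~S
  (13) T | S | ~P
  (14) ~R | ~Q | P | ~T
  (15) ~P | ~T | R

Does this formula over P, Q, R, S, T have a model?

Yes

Branch on P: set P = 0.
The clause (~Q) is unit, so Q = 0.
The clause (~S) is unit, so S = 0.
Branch on R: set R = 0.
The clause (T) is unit, so T = 1.
This assignment satisfies each clause.
A satisfying assignment: P=0; Q=0; R=0; S=0; T=1.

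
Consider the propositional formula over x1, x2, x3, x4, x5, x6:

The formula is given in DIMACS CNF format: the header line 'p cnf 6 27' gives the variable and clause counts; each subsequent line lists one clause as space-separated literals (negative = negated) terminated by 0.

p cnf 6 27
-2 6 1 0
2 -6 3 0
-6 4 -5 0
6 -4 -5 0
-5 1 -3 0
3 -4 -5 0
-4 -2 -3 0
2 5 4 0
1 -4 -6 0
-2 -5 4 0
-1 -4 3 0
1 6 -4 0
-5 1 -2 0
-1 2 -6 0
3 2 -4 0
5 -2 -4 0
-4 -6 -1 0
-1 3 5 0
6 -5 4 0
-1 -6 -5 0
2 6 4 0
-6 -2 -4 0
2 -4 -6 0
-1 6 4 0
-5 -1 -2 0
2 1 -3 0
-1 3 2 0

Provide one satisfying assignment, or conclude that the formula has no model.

x1 ↦ False,  x2 ↦ True,  x3 ↦ True,  x4 ↦ False,  x5 ↦ False,  x6 ↦ True

Try x2 = True.
Try x6 = True.
The clause (¬x4) is unit, so x4 = False.
The clause (¬x5) is unit, so x5 = False.
Try x1 = False.
Every clause is now satisfied; x3 is unconstrained.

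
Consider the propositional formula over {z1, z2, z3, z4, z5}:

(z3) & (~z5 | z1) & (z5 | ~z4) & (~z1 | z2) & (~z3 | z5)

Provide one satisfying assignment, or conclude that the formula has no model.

z1: 1,  z2: 1,  z3: 1,  z4: 0,  z5: 1

(z3) alone gives z3 = 1.
(z5) alone gives z5 = 1.
(z1) alone gives z1 = 1.
(z2) alone gives z2 = 1.
Every clause is now satisfied; z4 is unconstrained.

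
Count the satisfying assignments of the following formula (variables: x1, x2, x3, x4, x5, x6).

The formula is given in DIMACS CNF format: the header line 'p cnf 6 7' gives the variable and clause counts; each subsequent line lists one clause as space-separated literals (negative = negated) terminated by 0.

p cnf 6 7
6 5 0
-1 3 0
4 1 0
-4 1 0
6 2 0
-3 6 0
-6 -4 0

There are 2^6 = 64 truth assignments over (x1, x2, x3, x4, x5, x6).
Split on x6. With x6 = True, the clauses containing x6 are satisfied and ¬x6 drops from the rest; 4 of the 2^5 = 32 assignments to the other variables satisfy what remains.
With x6 = False, by the same count on the reduced clause set, 0 assignments work.
(One model: x1=T, x2=F, x3=T, x4=F, x5=F, x6=T.)
Total: 4 + 0 = 4.

4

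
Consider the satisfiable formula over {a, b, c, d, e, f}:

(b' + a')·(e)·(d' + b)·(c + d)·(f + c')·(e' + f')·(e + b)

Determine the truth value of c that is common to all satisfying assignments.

False

Suppose c = 1.
From the singleton clause (e), e = 1.
From the singleton clause (f), f = 1.
Now (f') is unsatisfied and unit — conflict.
So every satisfying assignment has c = False.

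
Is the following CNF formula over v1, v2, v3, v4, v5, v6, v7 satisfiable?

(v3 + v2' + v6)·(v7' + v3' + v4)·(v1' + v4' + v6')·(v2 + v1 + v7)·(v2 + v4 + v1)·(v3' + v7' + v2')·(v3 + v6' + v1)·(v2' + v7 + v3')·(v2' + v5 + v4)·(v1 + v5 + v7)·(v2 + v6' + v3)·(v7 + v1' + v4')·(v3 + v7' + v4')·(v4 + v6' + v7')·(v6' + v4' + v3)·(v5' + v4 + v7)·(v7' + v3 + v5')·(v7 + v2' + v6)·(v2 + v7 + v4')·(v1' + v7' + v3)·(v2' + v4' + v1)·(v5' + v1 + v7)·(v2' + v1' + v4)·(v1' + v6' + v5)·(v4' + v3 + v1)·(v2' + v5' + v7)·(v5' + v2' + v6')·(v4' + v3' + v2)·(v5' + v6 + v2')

Satisfiable

Suppose v3 = 1.
Suppose v7 = 0.
(v2') alone gives v2 = 0.
(v1) alone gives v1 = 1.
(v4') alone gives v4 = 0.
(v5') alone gives v5 = 0.
(v6') alone gives v6 = 0.
All clauses are satisfied.
A satisfying assignment: v1=1; v2=0; v3=1; v4=0; v5=0; v6=0; v7=0.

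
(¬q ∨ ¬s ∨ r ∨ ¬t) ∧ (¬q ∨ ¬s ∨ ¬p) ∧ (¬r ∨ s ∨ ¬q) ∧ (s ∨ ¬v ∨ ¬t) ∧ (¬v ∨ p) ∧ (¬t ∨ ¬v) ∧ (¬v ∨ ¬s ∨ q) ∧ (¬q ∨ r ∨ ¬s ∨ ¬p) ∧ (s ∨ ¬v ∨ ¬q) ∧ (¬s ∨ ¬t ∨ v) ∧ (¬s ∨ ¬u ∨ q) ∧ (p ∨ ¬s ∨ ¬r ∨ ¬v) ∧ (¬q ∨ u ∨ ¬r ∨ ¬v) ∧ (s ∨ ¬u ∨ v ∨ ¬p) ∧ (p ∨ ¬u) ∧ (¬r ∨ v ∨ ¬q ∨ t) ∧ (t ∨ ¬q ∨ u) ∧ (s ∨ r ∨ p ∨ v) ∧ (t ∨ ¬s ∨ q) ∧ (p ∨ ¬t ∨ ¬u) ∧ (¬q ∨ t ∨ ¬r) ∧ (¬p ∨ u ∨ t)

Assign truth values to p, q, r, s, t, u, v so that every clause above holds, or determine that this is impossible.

p=True, q=False, r=False, s=False, t=True, u=False, v=False

Branch on v: set v = False.
Branch on s: set s = False.
Branch on r: set r = False.
(p) alone gives p = True.
(¬u) alone gives u = False.
(t) alone gives t = True.
No clause remains; q is free.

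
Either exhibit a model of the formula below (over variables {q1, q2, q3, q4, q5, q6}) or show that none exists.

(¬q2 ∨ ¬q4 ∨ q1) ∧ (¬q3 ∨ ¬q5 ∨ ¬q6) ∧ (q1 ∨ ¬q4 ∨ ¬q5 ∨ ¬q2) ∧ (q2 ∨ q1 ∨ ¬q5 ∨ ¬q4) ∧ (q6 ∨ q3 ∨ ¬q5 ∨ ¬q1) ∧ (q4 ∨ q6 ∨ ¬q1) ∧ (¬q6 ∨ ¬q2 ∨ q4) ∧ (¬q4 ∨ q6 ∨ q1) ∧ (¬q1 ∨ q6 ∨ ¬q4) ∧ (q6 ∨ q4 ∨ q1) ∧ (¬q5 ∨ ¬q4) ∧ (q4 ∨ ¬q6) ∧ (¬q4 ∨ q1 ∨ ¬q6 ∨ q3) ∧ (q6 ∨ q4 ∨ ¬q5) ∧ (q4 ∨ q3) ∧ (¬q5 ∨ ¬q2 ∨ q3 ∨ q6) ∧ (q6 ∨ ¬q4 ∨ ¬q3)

q1=True; q2=False; q3=False; q4=True; q5=False; q6=True

Suppose q5 = False.
Suppose q4 = True.
Suppose q2 = False.
Suppose q6 = True.
Suppose q1 = True.
Every clause is now satisfied; q3 is unconstrained.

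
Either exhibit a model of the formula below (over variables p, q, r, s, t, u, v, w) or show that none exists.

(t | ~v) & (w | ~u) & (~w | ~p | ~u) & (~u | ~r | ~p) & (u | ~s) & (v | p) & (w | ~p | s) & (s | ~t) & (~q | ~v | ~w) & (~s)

p ↦ 1, q ↦ 0, r ↦ 0, s ↦ 0, t ↦ 0, u ↦ 0, v ↦ 0, w ↦ 1

From the singleton clause (~s), s = 0.
From the singleton clause (~t), t = 0.
From the singleton clause (~v), v = 0.
From the singleton clause (p), p = 1.
From the singleton clause (w), w = 1.
From the singleton clause (~u), u = 0.
Every clause is now satisfied; q, r are unconstrained.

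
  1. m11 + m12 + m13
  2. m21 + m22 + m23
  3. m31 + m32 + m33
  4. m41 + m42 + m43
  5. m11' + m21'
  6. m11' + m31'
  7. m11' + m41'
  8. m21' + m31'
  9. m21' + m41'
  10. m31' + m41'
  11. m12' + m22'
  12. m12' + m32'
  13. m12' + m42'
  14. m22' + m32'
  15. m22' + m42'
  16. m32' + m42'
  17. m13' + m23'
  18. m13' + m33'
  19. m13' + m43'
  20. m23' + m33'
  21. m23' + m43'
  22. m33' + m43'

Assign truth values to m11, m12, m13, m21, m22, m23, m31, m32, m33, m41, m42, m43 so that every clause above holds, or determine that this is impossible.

Case m11 = 0:
Case m12 = 1:
From the singleton clause (m22'), m22 = 0.
From the singleton clause (m32'), m32 = 0.
From the singleton clause (m42'), m42 = 0.
Case m21 = 1:
From the singleton clause (m31'), m31 = 0.
From the singleton clause (m33), m33 = 1.
From the singleton clause (m41'), m41 = 0.
From the singleton clause (m43), m43 = 1.
That conflicts with the unit clause (m43').
That branch fails; take m21 = 0 instead.
From the singleton clause (m23), m23 = 1.
From the singleton clause (m13'), m13 = 0.
From the singleton clause (m33'), m33 = 0.
From the singleton clause (m31), m31 = 1.
From the singleton clause (m41'), m41 = 0.
From the singleton clause (m43), m43 = 1.
That conflicts with the unit clause (m43').
Neither m21 = 1 nor m21 = 0 works.
That branch fails; take m12 = 0 instead.
From the singleton clause (m13), m13 = 1.
From the singleton clause (m23'), m23 = 0.
From the singleton clause (m33'), m33 = 0.
From the singleton clause (m43'), m43 = 0.
Case m21 = 1:
From the singleton clause (m31'), m31 = 0.
From the singleton clause (m32), m32 = 1.
From the singleton clause (m41'), m41 = 0.
From the singleton clause (m42), m42 = 1.
That conflicts with the unit clause (m42').
That branch fails; take m21 = 0 instead.
From the singleton clause (m22), m22 = 1.
From the singleton clause (m32'), m32 = 0.
From the singleton clause (m31), m31 = 1.
From the singleton clause (m41'), m41 = 0.
From the singleton clause (m42), m42 = 1.
That conflicts with the unit clause (m42').
Neither m21 = 1 nor m21 = 0 works.
Neither m12 = 1 nor m12 = 0 works.
That branch fails; take m11 = 1 instead.
From the singleton clause (m21'), m21 = 0.
From the singleton clause (m31'), m31 = 0.
From the singleton clause (m41'), m41 = 0.
Case m22 = 1:
From the singleton clause (m12'), m12 = 0.
From the singleton clause (m32'), m32 = 0.
From the singleton clause (m33), m33 = 1.
From the singleton clause (m42'), m42 = 0.
From the singleton clause (m43), m43 = 1.
That conflicts with the unit clause (m43').
That branch fails; take m22 = 0 instead.
From the singleton clause (m23), m23 = 1.
From the singleton clause (m13'), m13 = 0.
From the singleton clause (m33'), m33 = 0.
From the singleton clause (m32), m32 = 1.
From the singleton clause (m12'), m12 = 0.
From the singleton clause (m42'), m42 = 0.
From the singleton clause (m43), m43 = 1.
That conflicts with the unit clause (m43').
Neither m22 = 1 nor m22 = 0 works.
Neither m11 = 1 nor m11 = 0 works.

UNSATISFIABLE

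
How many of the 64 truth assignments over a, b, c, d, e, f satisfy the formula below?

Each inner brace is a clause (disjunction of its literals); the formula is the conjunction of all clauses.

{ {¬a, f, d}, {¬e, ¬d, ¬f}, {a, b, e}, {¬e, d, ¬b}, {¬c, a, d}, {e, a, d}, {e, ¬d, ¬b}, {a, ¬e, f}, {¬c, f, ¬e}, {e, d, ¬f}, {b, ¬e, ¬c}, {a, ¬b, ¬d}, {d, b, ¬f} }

There are 2^6 = 64 truth assignments over (a, b, c, d, e, f).
Split on c. With c = True, the clauses containing c are satisfied and ¬c drops from the rest; 2 of the 2^5 = 32 assignments to the other variables satisfy what remains.
With c = False, by the same count on the reduced clause set, 4 assignments work.
Total: 2 + 4 = 6.

6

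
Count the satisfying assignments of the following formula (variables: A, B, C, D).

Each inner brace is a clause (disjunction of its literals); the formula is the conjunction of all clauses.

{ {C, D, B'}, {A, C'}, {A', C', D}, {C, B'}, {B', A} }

6

There are 2^4 = 16 truth assignments over (A, B, C, D).
Check each against the 5 clauses (columns in the order A, B, C, D):
  F F F F  ✓ satisfies all
  F F F T  ✓ satisfies all
  F F T F  ✗ fails (A + C')
  F F T T  ✗ fails (A + C')
  F T F F  ✗ fails (C + D + B')
  F T F T  ✗ fails (C + B')
  F T T F  ✗ fails (A + C')
  F T T T  ✗ fails (A + C')
  T F F F  ✓ satisfies all
  T F F T  ✓ satisfies all
  T F T F  ✗ fails (A' + C' + D)
  T F T T  ✓ satisfies all
  T T F F  ✗ fails (C + D + B')
  T T F T  ✗ fails (C + B')
  T T T F  ✗ fails (A' + C' + D)
  T T T T  ✓ satisfies all
6 of the 16 rows are models.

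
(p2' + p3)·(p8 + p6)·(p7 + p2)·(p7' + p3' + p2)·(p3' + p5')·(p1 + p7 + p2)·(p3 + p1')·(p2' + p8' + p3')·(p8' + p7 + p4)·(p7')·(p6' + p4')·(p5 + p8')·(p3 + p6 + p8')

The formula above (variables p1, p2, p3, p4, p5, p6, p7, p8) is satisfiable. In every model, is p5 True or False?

Suppose p5 = 1.
Unit clause (p3') forces p3 = 0.
Unit clause (p2') forces p2 = 0.
Unit clause (p7) forces p7 = 1.
But (p7') is also a unit clause — contradiction.
So every satisfying assignment has p5 = False.

False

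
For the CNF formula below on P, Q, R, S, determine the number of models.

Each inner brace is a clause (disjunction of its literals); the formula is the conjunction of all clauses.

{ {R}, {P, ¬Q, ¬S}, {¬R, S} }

There are 2^4 = 16 truth assignments over (P, Q, R, S).
Split on S. With S = True, the clauses containing S are satisfied and ¬S drops from the rest; 3 of the 2^3 = 8 assignments to the other variables satisfy what remains.
With S = False, by the same count on the reduced clause set, 0 assignments work.
(One model: P=F, Q=F, R=T, S=T.)
Total: 3 + 0 = 3.

3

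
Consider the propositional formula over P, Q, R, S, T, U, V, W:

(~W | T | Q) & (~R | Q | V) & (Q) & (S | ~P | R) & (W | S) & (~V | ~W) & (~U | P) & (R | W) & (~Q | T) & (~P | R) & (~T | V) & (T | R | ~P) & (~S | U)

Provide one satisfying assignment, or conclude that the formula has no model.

P ↦ 1; Q ↦ 1; R ↦ 1; S ↦ 1; T ↦ 1; U ↦ 1; V ↦ 1; W ↦ 0

(Q) alone gives Q = 1.
(T) alone gives T = 1.
(V) alone gives V = 1.
(~W) alone gives W = 0.
(S) alone gives S = 1.
(R) alone gives R = 1.
(U) alone gives U = 1.
(P) alone gives P = 1.
This assignment satisfies each clause.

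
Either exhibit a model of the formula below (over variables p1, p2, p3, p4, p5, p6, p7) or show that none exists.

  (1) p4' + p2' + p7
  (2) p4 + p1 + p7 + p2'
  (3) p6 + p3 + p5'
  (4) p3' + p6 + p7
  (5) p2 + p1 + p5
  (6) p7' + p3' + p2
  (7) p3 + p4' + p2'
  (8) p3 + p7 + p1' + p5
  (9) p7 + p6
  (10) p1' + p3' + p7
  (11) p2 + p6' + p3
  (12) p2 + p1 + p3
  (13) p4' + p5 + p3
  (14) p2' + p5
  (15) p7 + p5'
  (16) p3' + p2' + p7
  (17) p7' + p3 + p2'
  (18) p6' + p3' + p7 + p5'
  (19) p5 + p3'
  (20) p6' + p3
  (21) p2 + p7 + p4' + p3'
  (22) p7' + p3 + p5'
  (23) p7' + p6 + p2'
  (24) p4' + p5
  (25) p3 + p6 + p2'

Try p7 = 1.
Try p3 = 1.
The clause (p2) is unit, so p2 = 1.
The clause (p5) is unit, so p5 = 1.
The clause (p6) is unit, so p6 = 1.
All clauses hold; p1, p4 can take either value.

p1=0; p2=1; p3=1; p4=0; p5=1; p6=1; p7=1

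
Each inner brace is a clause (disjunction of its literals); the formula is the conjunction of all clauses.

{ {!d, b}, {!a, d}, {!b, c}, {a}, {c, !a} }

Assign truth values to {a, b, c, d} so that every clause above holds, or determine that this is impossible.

a: true,  b: true,  c: true,  d: true

The clause (a) is unit, so a = true.
The clause (d) is unit, so d = true.
The clause (b) is unit, so b = true.
The clause (c) is unit, so c = true.
This assignment satisfies each clause.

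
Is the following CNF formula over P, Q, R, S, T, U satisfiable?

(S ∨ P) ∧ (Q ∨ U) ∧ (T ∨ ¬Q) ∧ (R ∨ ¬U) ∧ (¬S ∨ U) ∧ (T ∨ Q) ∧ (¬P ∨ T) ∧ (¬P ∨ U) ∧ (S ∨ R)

Suppose S = False.
(P) alone gives P = True.
(T) alone gives T = True.
(U) alone gives U = True.
(R) alone gives R = True.
All clauses hold; Q can take either value.
A satisfying assignment: P=True, Q=True, R=True, S=False, T=True, U=True.

Satisfiable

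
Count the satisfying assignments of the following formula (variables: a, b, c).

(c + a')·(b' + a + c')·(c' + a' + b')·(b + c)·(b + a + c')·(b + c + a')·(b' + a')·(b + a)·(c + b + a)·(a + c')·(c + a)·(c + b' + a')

1

There are 2^3 = 8 truth assignments over (a, b, c).
Split on a. With a = 1, the clauses containing a are satisfied and a' drops from the rest; 1 of the 2^2 = 4 assignments to the other variables satisfy what remains.
With a = 0, by the same count on the reduced clause set, 0 assignments work.
(One model: a=T, b=F, c=T.)
Total: 1 + 0 = 1.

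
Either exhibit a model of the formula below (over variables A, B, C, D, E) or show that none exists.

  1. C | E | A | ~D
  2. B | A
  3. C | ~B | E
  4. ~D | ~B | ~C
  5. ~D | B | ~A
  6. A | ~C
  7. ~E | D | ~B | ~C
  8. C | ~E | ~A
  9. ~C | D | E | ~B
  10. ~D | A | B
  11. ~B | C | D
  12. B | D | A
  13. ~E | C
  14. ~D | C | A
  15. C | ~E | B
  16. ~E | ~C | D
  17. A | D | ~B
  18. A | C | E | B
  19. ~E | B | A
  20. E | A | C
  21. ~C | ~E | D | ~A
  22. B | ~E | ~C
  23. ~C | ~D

Case B = 0:
(A) alone gives A = 1.
(~D) alone gives D = 0.
Case C = 0:
(~E) alone gives E = 0.
All clauses are satisfied.

A: 1,  B: 0,  C: 0,  D: 0,  E: 0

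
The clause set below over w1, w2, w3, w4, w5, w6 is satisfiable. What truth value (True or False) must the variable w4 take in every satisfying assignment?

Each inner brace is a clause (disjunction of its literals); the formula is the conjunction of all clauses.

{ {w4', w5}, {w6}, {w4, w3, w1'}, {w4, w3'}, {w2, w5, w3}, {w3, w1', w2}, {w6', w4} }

True

Suppose w4 = 0.
Unit clause (w6) forces w6 = 1.
Now (w6') is unsatisfied and unit — conflict.
So every satisfying assignment has w4 = True.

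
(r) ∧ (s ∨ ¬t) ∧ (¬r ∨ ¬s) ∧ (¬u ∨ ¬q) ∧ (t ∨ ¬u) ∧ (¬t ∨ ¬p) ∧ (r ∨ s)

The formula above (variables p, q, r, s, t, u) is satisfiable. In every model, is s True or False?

Suppose s = True.
(r) alone gives r = True.
That conflicts with the unit clause (¬r).
So every satisfying assignment has s = False.

False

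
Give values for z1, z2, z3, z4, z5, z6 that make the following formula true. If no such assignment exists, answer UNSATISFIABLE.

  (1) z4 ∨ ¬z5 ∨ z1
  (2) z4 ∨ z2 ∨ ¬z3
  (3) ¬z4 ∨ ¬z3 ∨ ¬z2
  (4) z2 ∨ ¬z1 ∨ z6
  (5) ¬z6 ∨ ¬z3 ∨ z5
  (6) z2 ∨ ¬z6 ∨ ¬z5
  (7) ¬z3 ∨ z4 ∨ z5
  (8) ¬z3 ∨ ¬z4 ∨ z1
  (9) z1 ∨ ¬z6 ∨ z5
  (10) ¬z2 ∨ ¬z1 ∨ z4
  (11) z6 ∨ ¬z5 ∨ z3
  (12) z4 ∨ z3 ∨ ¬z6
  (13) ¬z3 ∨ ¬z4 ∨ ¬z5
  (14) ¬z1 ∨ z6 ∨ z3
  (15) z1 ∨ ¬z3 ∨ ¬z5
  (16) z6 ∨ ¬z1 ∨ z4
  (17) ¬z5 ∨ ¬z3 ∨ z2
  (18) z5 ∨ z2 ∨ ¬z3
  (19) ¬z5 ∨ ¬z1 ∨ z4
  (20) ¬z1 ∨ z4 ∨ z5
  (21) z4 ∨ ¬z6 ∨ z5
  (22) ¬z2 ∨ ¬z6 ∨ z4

Case z4 = False:
Case z5 = False:
The clause (¬z3) is unit, so z3 = False.
The clause (¬z6) is unit, so z6 = False.
The clause (¬z1) is unit, so z1 = False.
Every clause is now satisfied; z2 is unconstrained.

z1: False; z2: True; z3: False; z4: False; z5: False; z6: False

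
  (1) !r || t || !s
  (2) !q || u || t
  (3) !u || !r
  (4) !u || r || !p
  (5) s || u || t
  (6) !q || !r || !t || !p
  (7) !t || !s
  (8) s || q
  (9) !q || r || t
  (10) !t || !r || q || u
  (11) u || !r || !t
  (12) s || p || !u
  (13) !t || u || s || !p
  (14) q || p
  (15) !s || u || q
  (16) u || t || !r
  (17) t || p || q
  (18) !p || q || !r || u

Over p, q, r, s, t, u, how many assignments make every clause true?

There are 2^6 = 64 truth assignments over (p, q, r, s, t, u).
Split on t. With t = true, the clauses containing t are satisfied and !t drops from the rest; 1 of the 2^5 = 32 assignments to the other variables satisfy what remains.
With t = false, by the same count on the reduced clause set, 0 assignments work.
Total: 1 + 0 = 1.

1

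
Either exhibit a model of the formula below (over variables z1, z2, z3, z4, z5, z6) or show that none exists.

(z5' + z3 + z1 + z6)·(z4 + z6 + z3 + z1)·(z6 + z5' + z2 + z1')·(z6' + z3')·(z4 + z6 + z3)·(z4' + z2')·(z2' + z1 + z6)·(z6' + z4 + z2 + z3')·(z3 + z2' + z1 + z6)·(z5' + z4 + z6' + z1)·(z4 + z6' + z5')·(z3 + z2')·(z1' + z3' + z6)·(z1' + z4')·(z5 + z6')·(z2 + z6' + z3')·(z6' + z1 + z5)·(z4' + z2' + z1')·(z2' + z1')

z1: 0, z2: 0, z3: 1, z4: 0, z5: 1, z6: 0

Branch on z6: set z6 = 0.
Branch on z4: set z4 = 0.
From the singleton clause (z3), z3 = 1.
From the singleton clause (z1'), z1 = 0.
From the singleton clause (z2'), z2 = 0.
No clause remains; z5 is free.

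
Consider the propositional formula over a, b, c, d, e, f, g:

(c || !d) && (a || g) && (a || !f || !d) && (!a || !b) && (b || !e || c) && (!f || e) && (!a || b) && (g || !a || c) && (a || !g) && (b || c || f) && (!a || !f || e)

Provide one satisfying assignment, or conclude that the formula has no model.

UNSATISFIABLE

Branch on c: set c = true.
Branch on a: set a = true.
From the singleton clause (!b), b = false.
But (b) is also a unit clause — contradiction.
That branch fails; take a = false instead.
From the singleton clause (g), g = true.
But (!g) is also a unit clause — contradiction.
Either choice for a ends in contradiction.
That branch fails; take c = false instead.
From the singleton clause (!d), d = false.
Branch on a: set a = true.
From the singleton clause (!b), b = false.
But (b) is also a unit clause — contradiction.
That branch fails; take a = false instead.
From the singleton clause (g), g = true.
But (!g) is also a unit clause — contradiction.
Either choice for a ends in contradiction.
Either choice for c ends in contradiction.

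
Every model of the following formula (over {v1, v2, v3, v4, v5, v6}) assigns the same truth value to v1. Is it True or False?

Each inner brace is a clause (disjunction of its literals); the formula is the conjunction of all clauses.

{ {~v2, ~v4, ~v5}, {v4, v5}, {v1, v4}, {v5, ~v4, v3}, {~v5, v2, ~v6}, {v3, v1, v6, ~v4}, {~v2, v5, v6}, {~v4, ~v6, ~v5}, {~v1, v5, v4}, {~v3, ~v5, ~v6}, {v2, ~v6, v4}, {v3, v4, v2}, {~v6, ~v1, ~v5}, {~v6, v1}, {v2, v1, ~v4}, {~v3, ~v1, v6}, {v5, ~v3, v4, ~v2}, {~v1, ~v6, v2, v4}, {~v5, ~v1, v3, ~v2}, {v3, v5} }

True

Suppose v1 = 0.
From the singleton clause (v4), v4 = 1.
From the singleton clause (~v6), v6 = 0.
From the singleton clause (v3), v3 = 1.
From the singleton clause (v2), v2 = 1.
From the singleton clause (~v5), v5 = 0.
But (v5) is also a unit clause — contradiction.
So every satisfying assignment has v1 = True.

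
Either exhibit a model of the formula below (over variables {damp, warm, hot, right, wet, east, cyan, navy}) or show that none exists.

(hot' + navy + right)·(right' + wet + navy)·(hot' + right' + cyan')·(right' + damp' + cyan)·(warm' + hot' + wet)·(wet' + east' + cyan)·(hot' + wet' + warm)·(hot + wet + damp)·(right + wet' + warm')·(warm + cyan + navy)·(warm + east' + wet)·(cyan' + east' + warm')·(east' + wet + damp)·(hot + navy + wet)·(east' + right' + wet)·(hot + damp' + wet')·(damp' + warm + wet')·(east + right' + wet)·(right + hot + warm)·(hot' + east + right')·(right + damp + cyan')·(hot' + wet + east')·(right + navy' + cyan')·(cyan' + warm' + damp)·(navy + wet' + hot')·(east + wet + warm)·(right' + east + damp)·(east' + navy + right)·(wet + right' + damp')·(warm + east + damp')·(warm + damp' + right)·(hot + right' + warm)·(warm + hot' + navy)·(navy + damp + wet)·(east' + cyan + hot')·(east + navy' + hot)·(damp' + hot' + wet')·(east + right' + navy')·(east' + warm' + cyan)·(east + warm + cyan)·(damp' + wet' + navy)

UNSATISFIABLE

Case hot = 0:
Case wet = 1:
From the singleton clause (damp'), damp = 0.
Case east = 0:
From the singleton clause (right'), right = 0.
From the singleton clause (warm'), warm = 0.
Now (warm) is unsatisfied and unit — conflict.
Backtrack on east: now try east = 1.
From the singleton clause (cyan), cyan = 1.
From the singleton clause (warm'), warm = 0.
From the singleton clause (right), right = 1.
Now (right') is unsatisfied and unit — conflict.
Either choice for east ends in contradiction.
Backtrack on wet: now try wet = 0.
From the singleton clause (damp), damp = 1.
From the singleton clause (navy), navy = 1.
From the singleton clause (right'), right = 0.
From the singleton clause (warm), warm = 1.
From the singleton clause (cyan'), cyan = 0.
From the singleton clause (east), east = 1.
Now (east') is unsatisfied and unit — conflict.
Either choice for wet ends in contradiction.
Backtrack on hot: now try hot = 1.
Case navy = 1:
Case right = 0:
From the singleton clause (cyan'), cyan = 0.
From the singleton clause (east'), east = 0.
From the singleton clause (warm), warm = 1.
From the singleton clause (wet), wet = 1.
Now (wet') is unsatisfied and unit — conflict.
Backtrack on right: now try right = 1.
From the singleton clause (cyan'), cyan = 0.
From the singleton clause (damp'), damp = 0.
From the singleton clause (east), east = 1.
Now (east') is unsatisfied and unit — conflict.
Either choice for right ends in contradiction.
Backtrack on navy: now try navy = 0.
From the singleton clause (right), right = 1.
From the singleton clause (wet), wet = 1.
Now (wet') is unsatisfied and unit — conflict.
Either choice for navy ends in contradiction.
Either choice for hot ends in contradiction.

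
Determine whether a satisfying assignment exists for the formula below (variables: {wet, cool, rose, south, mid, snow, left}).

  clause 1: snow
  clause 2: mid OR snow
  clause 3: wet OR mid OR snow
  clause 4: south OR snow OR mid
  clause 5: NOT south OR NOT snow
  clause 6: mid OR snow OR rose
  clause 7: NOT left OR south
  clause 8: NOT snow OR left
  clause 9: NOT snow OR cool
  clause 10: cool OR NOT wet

The clause (snow) is unit, so snow = true.
The clause (NOT south) is unit, so south = false.
The clause (NOT left) is unit, so left = false.
But (left) is also a unit clause — contradiction.
No assignment satisfies every clause.

No, unsatisfiable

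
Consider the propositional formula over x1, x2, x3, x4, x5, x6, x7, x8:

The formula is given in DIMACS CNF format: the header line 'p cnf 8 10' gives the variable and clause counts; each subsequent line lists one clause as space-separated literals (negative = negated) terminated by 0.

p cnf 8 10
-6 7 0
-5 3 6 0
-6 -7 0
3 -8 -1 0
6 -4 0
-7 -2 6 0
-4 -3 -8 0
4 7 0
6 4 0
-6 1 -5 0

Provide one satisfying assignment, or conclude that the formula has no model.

UNSATISFIABLE

Branch on x6: set x6 = False.
(¬x4) alone gives x4 = False.
That conflicts with the unit clause (x4).
That branch fails; take x6 = True instead.
(x7) alone gives x7 = True.
That conflicts with the unit clause (¬x7).
Either choice for x6 ends in contradiction.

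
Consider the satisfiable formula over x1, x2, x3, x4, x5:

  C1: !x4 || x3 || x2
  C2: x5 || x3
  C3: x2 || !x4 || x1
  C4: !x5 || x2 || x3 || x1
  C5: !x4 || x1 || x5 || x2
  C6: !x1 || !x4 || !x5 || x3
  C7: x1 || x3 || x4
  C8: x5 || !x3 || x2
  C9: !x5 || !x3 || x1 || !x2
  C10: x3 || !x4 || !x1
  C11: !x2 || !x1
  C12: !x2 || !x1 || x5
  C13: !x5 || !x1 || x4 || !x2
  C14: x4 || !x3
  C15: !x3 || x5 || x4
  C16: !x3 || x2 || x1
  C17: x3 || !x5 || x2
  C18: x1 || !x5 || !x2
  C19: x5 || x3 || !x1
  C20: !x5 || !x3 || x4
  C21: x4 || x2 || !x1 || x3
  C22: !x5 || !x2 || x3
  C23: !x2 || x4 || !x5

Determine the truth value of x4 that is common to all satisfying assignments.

Suppose x4 = false.
The clause (!x3) is unit, so x3 = false.
The clause (x5) is unit, so x5 = true.
The clause (x1) is unit, so x1 = true.
The clause (!x2) is unit, so x2 = false.
But (x2) is also a unit clause — contradiction.
So every satisfying assignment has x4 = True.

True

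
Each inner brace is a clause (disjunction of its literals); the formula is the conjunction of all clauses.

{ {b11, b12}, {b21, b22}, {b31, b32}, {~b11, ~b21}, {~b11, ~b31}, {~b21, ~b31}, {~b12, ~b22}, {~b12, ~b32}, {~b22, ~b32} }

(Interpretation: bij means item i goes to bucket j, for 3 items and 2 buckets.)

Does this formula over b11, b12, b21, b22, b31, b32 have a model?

Try b11 = 1.
Unit clause (~b21) forces b21 = 0.
Unit clause (b22) forces b22 = 1.
Unit clause (~b31) forces b31 = 0.
Unit clause (b32) forces b32 = 1.
But (~b32) is also a unit clause — contradiction.
So b11 must be the other value — set b11 = 0.
Unit clause (b12) forces b12 = 1.
Unit clause (~b22) forces b22 = 0.
Unit clause (b21) forces b21 = 1.
Unit clause (~b31) forces b31 = 0.
Unit clause (b32) forces b32 = 1.
But (~b32) is also a unit clause — contradiction.
Neither b11 = 1 nor b11 = 0 works.
No assignment satisfies every clause.

No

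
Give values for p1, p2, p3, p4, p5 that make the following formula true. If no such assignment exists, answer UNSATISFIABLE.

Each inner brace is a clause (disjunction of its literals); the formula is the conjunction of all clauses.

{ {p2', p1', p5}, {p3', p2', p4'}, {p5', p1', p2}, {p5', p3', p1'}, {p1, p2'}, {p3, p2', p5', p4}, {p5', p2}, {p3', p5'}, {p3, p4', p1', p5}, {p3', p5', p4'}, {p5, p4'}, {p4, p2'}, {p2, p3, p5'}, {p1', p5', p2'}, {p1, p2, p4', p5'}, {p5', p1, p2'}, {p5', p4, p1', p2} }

p1=1, p2=0, p3=1, p4=0, p5=0

Suppose p1 = 1.
Suppose p2 = 0.
(p5') alone gives p5 = 0.
(p4') alone gives p4 = 0.
No clause remains; p3 is free.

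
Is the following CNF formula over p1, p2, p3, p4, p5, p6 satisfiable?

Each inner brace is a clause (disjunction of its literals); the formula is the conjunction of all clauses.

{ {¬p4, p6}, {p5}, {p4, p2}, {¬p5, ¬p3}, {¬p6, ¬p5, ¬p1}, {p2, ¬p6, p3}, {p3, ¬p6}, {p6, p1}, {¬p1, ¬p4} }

Yes, satisfiable

(p5) alone gives p5 = True.
(¬p3) alone gives p3 = False.
(¬p6) alone gives p6 = False.
(¬p4) alone gives p4 = False.
(p2) alone gives p2 = True.
(p1) alone gives p1 = True.
Every clause now holds.
A satisfying assignment: p1=True, p2=True, p3=False, p4=False, p5=True, p6=False.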